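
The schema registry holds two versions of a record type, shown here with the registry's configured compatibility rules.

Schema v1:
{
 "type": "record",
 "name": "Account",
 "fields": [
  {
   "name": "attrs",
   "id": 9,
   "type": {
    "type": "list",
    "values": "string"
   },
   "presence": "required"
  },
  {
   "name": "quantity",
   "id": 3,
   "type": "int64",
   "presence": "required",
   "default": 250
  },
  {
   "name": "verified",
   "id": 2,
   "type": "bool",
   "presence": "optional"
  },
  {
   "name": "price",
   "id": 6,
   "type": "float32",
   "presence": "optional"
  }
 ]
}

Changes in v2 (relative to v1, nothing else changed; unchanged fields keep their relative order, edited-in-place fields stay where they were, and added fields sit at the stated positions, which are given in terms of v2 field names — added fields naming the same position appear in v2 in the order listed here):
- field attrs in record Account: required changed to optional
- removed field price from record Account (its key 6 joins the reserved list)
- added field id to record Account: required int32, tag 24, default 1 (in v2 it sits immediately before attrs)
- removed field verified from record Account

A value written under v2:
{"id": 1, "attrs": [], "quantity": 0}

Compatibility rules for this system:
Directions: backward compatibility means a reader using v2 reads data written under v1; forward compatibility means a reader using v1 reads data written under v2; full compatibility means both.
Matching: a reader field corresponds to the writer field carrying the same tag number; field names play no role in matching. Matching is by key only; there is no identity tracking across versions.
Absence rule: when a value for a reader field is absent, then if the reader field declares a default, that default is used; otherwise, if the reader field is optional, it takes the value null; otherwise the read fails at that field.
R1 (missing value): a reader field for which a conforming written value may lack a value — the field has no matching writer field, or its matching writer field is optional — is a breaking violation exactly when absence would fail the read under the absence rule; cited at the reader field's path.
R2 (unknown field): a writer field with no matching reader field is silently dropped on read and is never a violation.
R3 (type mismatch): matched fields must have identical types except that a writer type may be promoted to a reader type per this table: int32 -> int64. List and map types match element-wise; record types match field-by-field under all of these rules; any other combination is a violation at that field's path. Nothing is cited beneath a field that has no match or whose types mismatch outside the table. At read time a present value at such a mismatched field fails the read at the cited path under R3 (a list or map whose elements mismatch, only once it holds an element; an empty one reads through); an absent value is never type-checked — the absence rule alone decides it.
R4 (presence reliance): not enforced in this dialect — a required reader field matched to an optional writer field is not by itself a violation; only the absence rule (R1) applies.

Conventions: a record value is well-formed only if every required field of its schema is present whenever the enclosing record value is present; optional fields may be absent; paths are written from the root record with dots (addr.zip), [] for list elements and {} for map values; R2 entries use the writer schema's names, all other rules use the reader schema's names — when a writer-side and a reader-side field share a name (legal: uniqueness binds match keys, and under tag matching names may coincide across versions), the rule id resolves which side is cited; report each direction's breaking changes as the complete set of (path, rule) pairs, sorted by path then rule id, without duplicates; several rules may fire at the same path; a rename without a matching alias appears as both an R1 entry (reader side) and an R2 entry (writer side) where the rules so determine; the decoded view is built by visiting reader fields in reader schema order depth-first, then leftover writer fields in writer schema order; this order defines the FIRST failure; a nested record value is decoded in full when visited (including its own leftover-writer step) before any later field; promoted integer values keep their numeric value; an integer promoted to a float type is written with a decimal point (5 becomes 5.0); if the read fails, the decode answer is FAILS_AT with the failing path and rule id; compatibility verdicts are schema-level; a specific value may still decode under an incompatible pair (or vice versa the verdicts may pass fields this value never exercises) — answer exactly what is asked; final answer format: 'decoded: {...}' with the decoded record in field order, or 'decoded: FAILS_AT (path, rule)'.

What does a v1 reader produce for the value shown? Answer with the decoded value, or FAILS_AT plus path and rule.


decoded: {"attrs": [], "quantity": 0, "verified": null, "price": null}

each type pair in Account: writer, then reader
decode walk for Account under reader schema v1:
  attrs := []
  quantity := 0
  verified := null (absent, optional -> null)
  price := null (absent, optional -> null)
  writer id: unknown -> dropped
  => decoded: {"attrs": [], "quantity": 0, "verified": null, "price": null}
the rest of the Account diff is inert for this question:
  field attrs in record Account: required changed to optional -> matters for Account compatibility verdicts, not for this value's decode
  removed field price from record Account (its key 6 joins the reserved list) -> triggers nothing under the printed rules; the Account answer is the same either way
  added field id to record Account: required int32, tag 24, default 1 (in v2 it sits immediately before attrs) -> triggers nothing under the printed rules; the Account answer is the same either way
  removed field verified from record Account -> triggers nothing under the printed rules; the Account answer is the same either way


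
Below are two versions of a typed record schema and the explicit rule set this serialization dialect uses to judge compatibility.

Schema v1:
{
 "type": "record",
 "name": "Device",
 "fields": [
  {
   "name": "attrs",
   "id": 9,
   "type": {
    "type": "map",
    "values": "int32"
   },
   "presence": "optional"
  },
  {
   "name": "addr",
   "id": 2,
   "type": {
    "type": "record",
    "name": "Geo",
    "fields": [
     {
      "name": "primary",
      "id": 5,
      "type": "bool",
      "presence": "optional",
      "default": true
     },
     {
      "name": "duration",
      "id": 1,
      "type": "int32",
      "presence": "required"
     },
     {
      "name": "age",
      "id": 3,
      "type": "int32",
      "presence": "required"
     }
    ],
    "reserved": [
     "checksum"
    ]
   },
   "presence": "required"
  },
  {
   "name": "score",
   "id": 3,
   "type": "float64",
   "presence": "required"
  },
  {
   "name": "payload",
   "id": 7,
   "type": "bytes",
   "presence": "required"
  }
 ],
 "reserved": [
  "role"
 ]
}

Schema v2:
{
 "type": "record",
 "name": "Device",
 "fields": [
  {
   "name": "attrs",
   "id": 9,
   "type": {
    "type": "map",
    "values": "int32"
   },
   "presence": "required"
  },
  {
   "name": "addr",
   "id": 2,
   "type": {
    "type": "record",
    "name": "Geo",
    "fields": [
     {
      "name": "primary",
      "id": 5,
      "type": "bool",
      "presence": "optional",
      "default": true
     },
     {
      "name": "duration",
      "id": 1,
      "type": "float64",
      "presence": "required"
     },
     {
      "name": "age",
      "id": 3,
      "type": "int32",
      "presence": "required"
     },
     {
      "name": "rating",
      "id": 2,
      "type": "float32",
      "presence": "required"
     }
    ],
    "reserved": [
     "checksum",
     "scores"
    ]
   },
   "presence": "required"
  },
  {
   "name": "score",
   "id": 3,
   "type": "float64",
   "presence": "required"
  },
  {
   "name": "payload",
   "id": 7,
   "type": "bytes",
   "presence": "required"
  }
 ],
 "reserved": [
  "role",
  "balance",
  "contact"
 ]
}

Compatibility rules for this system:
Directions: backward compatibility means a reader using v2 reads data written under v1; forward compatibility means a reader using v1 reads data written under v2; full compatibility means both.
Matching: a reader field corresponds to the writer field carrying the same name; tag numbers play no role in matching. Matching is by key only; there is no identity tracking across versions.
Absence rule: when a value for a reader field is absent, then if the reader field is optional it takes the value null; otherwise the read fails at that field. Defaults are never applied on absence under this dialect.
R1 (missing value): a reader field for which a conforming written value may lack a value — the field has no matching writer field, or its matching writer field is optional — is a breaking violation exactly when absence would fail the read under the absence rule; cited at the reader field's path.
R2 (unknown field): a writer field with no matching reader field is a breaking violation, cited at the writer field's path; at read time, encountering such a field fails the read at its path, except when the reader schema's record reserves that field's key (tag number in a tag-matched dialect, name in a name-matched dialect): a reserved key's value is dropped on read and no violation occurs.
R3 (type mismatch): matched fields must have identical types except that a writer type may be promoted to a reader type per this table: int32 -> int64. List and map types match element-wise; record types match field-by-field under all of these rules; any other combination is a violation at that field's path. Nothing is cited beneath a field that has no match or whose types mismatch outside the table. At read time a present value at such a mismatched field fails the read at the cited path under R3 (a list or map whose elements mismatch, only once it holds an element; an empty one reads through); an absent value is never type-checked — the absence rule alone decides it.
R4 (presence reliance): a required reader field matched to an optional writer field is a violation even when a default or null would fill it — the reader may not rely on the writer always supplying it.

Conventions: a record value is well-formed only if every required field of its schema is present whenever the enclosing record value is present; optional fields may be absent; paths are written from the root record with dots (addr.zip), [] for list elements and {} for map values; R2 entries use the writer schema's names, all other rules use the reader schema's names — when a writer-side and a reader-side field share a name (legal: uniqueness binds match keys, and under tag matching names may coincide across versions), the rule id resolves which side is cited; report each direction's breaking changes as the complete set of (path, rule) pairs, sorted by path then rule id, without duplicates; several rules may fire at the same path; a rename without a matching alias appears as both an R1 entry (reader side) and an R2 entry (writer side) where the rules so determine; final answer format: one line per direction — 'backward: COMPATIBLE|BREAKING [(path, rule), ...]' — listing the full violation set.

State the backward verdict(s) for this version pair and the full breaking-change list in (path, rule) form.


backward: BREAKING [(addr.duration, R3), (addr.rating, R1), (attrs, R1), (attrs, R4)]

the writer's type comes first in each Device pair
backward for Device (reader v2, writer v1):
  map<string, int32> -> map<string, int32>, writer optional: attrs aligns to attrs
  Geo -> Geo, writer required: addr aligns to addr
  float64 -> float64, writer required: score aligns to score
  bytes -> bytes, writer required: payload aligns to payload
  bool -> bool, writer optional: addr.primary aligns to addr.primary
  int32 -> float64, writer required: addr.duration aligns to addr.duration
  int32 -> int32, writer required: addr.age aligns to addr.age
  no writer field matches reader addr.rating
  violation R3 at addr.duration
  violation R1 at addr.rating
  violation R1 at attrs
  violation R4 at attrs
  => backward: BREAKING (4)


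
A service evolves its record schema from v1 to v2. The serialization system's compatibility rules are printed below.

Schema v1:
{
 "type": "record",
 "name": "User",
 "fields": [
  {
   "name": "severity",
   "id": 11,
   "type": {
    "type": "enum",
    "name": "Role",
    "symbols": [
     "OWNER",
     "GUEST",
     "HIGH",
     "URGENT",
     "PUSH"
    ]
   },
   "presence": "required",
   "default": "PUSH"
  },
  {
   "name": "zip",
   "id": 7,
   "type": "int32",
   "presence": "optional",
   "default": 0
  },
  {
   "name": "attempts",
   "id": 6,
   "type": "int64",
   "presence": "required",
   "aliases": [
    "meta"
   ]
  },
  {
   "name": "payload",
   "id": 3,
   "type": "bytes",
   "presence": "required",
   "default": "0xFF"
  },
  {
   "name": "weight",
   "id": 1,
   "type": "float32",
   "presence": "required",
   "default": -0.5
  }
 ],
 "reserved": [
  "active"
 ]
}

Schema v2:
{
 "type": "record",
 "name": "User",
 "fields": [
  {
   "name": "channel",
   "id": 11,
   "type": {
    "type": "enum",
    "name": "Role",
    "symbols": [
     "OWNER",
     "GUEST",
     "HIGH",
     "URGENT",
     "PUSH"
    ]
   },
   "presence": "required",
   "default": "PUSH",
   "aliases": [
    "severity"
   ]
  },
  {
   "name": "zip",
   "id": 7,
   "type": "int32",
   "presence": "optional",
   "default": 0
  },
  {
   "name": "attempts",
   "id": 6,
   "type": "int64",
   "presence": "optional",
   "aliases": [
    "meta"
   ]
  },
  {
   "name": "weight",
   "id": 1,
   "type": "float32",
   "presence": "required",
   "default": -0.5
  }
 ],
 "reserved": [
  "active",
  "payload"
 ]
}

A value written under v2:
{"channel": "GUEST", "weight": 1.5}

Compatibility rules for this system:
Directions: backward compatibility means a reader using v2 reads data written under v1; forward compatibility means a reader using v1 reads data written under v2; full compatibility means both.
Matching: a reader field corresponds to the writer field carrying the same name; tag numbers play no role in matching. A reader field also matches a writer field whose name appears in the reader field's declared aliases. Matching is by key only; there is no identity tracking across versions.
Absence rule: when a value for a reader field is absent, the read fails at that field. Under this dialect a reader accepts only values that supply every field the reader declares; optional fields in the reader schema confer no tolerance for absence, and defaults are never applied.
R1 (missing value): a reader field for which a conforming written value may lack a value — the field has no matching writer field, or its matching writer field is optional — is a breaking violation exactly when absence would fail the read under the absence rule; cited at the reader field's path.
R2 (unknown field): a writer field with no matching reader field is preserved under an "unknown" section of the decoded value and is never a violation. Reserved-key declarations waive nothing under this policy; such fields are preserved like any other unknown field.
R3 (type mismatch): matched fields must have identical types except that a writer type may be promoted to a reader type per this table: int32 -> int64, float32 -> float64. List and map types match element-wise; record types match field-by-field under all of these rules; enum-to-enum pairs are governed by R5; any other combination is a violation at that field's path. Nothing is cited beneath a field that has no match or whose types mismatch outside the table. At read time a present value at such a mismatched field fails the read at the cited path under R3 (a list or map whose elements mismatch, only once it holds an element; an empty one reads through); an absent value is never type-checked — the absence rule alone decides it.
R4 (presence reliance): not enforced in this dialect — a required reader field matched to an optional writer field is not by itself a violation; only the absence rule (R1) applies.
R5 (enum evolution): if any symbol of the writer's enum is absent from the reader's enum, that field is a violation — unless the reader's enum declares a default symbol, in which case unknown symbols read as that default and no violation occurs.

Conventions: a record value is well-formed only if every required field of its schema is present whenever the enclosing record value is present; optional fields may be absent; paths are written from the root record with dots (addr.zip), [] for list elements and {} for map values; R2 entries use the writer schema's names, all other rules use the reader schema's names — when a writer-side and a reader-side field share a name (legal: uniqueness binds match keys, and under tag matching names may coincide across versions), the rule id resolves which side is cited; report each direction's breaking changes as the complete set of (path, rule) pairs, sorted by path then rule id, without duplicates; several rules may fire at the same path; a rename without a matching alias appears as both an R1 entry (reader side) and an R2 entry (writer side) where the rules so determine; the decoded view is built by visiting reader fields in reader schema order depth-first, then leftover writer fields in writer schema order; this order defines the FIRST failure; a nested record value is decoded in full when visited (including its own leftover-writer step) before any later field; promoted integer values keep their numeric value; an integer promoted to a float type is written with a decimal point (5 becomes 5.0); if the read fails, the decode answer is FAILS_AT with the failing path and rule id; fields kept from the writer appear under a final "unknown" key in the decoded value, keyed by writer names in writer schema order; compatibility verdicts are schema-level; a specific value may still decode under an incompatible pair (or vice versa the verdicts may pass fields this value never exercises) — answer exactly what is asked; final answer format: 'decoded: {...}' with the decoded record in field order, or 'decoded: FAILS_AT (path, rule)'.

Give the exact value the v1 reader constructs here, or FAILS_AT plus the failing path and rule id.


decoded: FAILS_AT (severity, R1)

each type pair in User: writer, then reader
decode (reader v1):
  read fails at severity under R1 (no fill)
  => FAILS_AT (severity, R1)
the other User changes do not affect what is asked:
  field attempts in record User: required changed to optional -> affects the rule determinations only; this particular User value decodes identically
  removed field payload from record User (its key "payload" joins the reserved list) -> affects the rule determinations only; this particular User value decodes identically


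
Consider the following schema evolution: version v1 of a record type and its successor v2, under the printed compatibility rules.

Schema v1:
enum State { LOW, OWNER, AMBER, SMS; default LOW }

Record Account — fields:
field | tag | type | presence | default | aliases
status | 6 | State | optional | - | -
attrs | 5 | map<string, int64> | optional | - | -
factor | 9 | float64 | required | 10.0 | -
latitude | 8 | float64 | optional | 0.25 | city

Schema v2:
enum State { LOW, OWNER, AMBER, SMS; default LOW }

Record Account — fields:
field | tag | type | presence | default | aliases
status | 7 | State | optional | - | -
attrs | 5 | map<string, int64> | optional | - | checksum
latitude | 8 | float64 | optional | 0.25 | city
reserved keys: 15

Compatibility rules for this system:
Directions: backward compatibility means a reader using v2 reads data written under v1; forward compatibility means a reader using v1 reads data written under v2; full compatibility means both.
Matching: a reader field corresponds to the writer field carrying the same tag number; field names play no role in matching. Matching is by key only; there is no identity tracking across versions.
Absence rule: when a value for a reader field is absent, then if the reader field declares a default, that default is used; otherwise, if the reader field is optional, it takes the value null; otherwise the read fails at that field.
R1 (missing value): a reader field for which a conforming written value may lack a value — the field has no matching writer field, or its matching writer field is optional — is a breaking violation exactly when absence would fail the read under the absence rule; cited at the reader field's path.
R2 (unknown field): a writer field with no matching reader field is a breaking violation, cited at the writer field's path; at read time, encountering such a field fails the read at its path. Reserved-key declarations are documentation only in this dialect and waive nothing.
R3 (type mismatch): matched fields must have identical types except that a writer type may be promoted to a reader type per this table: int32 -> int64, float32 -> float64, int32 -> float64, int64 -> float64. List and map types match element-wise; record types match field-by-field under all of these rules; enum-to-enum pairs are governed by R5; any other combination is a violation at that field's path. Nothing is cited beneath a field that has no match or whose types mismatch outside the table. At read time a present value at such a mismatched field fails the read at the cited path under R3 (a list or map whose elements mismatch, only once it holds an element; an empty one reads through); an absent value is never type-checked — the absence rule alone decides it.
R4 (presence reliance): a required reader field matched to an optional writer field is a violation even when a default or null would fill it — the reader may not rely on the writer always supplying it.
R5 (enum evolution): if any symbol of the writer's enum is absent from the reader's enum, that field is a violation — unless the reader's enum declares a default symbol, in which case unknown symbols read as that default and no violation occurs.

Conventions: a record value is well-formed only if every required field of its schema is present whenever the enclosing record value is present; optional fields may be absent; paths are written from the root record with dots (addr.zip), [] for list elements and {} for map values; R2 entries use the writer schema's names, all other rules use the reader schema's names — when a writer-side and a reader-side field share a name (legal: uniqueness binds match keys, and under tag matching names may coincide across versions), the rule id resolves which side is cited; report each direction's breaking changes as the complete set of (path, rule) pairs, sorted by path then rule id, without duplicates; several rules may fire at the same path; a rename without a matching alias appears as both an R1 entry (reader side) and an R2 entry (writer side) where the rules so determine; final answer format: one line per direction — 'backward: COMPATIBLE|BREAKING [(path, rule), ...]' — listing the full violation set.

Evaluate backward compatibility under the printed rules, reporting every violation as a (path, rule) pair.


arrows below run writer -> reader for Account
backward for Account (reader v2, writer v1):
  status: no writer match
  writer optional, map<string, int64> -> map<string, int64>: reader attrs maps from writer attrs
  writer optional, float64 -> float64: reader latitude maps from writer latitude
  status (writer side), unknown to reader
  factor (writer side), unknown to reader
  R2 fires at factor
  R2 fires at status
  backward on Account therefore BREAKING (2)

backward: BREAKING [(factor, R2), (status, R2)]


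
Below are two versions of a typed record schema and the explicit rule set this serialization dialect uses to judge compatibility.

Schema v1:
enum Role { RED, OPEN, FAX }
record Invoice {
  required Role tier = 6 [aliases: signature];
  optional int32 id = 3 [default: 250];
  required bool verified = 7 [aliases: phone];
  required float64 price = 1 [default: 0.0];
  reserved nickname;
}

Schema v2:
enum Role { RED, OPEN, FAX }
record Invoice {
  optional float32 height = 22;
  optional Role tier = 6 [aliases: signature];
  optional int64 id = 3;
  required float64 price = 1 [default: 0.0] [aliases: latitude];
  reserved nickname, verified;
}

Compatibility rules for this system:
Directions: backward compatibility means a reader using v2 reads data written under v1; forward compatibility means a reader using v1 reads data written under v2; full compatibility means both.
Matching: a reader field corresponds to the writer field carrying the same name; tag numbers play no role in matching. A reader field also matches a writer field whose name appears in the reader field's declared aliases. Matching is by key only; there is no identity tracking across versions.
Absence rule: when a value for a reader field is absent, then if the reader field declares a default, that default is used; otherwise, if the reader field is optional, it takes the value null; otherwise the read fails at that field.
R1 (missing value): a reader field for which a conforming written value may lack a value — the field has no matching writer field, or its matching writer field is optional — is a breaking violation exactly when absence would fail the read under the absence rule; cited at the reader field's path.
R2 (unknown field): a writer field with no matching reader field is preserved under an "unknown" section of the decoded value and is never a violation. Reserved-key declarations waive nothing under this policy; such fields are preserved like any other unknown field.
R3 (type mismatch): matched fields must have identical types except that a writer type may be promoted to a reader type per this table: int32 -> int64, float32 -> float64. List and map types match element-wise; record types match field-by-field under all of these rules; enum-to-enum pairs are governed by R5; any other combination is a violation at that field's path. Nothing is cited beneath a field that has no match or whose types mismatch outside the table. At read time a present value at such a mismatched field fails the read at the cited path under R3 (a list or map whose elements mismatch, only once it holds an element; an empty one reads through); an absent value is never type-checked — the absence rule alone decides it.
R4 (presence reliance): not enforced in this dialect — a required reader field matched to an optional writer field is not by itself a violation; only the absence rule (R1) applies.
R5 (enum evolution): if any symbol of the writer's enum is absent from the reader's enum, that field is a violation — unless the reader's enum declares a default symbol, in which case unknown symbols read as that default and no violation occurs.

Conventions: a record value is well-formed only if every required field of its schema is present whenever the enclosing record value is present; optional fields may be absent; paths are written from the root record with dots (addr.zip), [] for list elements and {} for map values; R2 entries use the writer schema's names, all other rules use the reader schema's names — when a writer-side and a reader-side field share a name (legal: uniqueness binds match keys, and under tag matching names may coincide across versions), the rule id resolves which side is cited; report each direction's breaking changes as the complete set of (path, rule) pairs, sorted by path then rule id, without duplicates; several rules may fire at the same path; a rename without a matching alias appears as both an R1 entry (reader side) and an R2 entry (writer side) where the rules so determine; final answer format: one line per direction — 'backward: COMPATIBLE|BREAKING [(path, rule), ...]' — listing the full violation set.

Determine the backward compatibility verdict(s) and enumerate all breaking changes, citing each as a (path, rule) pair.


backward: COMPATIBLE []

arrows below run writer -> reader for Invoice
checking backward for Invoice: reader v2 against writer v1:
  no writer field matches reader height
  tier: Role -> Role, writer required; from tier
  id: int32 -> int64, writer optional; from id
  price: float64 -> float64, writer required; from price
  writer verified: unknown to reader
  => backward: COMPATIBLE
checking off the Invoice differences that do not matter here:
  field tier in record Invoice: required changed to optional -> affects forward compatibility only, which is not asked
  added field height to record Invoice: optional float32, tag 22 (in v2 it sits immediately before tier) -> no rule fires on it in Invoice's dialect; the asked verdict holds
  removed field verified from record Invoice (its key "verified" joins the reserved list) -> affects forward compatibility only, which is not asked
  field id in record Invoice: type int32 changed to int64 (its default is dropped) -> affects forward compatibility only, which is not asked


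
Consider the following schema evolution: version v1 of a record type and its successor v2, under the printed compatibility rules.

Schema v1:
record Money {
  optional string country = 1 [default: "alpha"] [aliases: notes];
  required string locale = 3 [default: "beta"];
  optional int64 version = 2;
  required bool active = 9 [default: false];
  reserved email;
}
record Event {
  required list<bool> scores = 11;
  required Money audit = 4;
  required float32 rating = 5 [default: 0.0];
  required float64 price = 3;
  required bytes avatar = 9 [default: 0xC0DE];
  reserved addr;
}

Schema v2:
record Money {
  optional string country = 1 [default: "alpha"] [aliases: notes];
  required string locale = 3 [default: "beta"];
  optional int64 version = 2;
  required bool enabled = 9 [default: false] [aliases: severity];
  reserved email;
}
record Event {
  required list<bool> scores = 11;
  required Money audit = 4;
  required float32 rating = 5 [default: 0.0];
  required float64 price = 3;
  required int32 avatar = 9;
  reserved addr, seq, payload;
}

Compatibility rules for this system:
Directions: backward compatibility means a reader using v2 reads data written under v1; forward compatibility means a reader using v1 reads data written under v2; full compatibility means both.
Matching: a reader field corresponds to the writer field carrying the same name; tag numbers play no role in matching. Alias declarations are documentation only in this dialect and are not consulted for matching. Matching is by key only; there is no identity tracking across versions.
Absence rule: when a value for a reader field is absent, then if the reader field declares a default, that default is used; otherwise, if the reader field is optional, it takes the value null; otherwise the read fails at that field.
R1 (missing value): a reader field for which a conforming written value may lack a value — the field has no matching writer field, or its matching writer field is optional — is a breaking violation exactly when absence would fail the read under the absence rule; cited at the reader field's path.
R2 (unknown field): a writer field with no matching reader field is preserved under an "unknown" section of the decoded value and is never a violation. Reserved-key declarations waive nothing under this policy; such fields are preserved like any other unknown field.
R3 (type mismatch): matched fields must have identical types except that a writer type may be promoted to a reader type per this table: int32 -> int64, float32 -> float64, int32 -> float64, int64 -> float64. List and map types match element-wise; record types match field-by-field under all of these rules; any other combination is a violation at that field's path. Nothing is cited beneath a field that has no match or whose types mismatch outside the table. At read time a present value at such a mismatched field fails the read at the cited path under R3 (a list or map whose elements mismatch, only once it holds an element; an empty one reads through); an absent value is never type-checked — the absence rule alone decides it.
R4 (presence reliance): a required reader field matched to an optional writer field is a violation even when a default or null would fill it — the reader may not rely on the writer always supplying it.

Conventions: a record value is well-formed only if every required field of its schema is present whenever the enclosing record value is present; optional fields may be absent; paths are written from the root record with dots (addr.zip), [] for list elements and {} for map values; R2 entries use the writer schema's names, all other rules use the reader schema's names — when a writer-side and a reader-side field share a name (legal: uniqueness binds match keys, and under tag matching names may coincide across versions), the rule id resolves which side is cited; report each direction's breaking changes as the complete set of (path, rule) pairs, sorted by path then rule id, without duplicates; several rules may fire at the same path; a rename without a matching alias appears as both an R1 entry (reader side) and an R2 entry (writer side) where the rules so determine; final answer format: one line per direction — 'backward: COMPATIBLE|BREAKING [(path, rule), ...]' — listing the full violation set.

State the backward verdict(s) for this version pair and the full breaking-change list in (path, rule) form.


backward: BREAKING [(avatar, R3)]

in Event below, arrows point writer -> reader
backward on Event — v2 reading data written by v1:
  scores: list<bool> -> list<bool>, writer required; from scores
  audit: Money -> Money, writer required; from audit
  rating: float32 -> float32, writer required; from rating
  price: float64 -> float64, writer required; from price
  avatar: bytes -> int32, writer required; from avatar
  audit.country: string -> string, writer optional; from audit.country
  audit.locale: string -> string, writer required; from audit.locale
  audit.version: int64 -> int64, writer optional; from audit.version
  audit.enabled: no writer-side match
  leftover writer field: audit.active
  breaking: (avatar, R3)
  backward on Event therefore BREAKING (1)
diffs on Event not affecting the asked answer:
  renamed field active to enabled in record Money -> no rule fires on it in Event's dialect; the asked verdict holds


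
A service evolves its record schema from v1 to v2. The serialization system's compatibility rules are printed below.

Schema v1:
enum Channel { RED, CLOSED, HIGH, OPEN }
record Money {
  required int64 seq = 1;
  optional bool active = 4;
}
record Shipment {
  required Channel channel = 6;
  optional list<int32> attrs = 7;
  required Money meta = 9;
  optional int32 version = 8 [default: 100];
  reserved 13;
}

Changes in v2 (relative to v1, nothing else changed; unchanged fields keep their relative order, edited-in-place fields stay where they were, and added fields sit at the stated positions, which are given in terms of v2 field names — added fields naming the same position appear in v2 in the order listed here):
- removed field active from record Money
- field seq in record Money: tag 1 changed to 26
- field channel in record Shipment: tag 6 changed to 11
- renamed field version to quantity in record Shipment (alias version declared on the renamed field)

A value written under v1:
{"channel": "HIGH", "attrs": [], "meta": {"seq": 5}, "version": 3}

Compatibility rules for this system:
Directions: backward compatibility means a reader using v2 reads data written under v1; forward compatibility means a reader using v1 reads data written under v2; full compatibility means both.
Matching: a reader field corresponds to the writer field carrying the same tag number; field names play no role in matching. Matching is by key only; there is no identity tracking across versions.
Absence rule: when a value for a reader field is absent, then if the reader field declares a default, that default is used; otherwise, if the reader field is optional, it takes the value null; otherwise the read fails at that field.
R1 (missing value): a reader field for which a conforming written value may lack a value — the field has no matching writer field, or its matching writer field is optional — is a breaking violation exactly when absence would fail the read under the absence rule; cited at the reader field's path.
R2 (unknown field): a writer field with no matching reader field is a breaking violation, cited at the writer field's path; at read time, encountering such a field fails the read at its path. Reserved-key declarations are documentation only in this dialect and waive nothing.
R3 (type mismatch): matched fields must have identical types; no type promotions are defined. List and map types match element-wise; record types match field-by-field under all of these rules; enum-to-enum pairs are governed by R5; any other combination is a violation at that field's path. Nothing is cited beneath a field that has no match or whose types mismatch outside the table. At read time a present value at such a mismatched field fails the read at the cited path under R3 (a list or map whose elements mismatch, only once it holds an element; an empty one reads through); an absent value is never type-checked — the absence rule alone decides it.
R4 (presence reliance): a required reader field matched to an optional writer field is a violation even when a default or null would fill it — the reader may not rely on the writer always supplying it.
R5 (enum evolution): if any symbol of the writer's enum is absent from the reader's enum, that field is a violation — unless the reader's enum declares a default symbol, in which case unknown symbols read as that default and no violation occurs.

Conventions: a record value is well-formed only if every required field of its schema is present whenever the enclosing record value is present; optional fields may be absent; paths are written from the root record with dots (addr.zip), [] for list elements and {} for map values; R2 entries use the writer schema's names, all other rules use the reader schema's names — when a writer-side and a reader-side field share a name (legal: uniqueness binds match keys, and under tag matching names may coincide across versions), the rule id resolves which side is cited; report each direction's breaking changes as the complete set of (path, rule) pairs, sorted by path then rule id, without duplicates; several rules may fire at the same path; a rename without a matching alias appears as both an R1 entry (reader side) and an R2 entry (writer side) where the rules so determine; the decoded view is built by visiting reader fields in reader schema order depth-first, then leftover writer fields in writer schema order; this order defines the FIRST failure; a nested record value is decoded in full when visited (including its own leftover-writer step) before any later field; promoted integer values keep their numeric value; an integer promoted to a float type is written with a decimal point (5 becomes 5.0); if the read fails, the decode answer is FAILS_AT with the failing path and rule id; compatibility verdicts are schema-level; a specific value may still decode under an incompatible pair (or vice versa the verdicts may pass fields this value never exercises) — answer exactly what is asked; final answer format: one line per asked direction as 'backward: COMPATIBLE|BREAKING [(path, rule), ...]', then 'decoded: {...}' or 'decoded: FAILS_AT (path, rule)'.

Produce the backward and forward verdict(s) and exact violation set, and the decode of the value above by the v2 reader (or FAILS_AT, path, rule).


the writer's type comes first in each Shipment pair
backward on Shipment — v2 reading data written by v1:
  channel has no writer counterpart
  attrs <- attrs (list<int32> -> list<int32>, writer optional)
  meta <- meta (Money -> Money, writer required)
  quantity <- version (int32 -> int32, writer optional)
  writer channel: unknown to reader
  meta.seq has no writer counterpart
  writer meta.seq: unknown to reader
  writer meta.active: unknown to reader
  rule R1 violated at channel
  rule R2 violated at channel
  rule R2 violated at meta.active
  rule R1 violated at meta.seq
  rule R2 violated at meta.seq
  => backward: BREAKING (5)
forward on Shipment — v1 reading data written by v2:
  channel has no writer counterpart
  attrs <- attrs (list<int32> -> list<int32>, writer optional)
  meta <- meta (Money -> Money, writer required)
  version <- quantity (int32 -> int32, writer optional)
  writer channel: unknown to reader
  meta.seq has no writer counterpart
  meta.active has no writer counterpart
  writer meta.seq: unknown to reader
  rule R1 violated at channel
  rule R2 violated at channel
  rule R1 violated at meta.seq
  rule R2 violated at meta.seq
  => forward: BREAKING (4)
decode walk for Shipment under reader schema v2:
  read fails at channel under R1 (no fill)
  => FAILS_AT (channel, R1)

backward: BREAKING [(channel, R1), (channel, R2), (meta.active, R2), (meta.seq, R1), (meta.seq, R2)]; forward: BREAKING [(channel, R1), (channel, R2), (meta.seq, R1), (meta.seq, R2)]; decoded: FAILS_AT (channel, R1)
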